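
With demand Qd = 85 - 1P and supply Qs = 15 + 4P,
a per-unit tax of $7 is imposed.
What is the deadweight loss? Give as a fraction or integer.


Pre-tax equilibrium quantity: Q* = 71
Post-tax equilibrium quantity: Q_tax = 327/5
Reduction in quantity: Q* - Q_tax = 28/5
DWL = (1/2) * tax * (Q* - Q_tax)
DWL = (1/2) * 7 * 28/5 = 98/5

98/5


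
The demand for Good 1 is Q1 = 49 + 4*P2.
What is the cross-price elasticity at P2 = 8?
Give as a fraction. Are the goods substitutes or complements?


dQ1/dP2 = 4
At P2 = 8: Q1 = 49 + 4*8 = 81
Exy = (dQ1/dP2)(P2/Q1) = 4 * 8 / 81 = 32/81
Since Exy > 0, the goods are substitutes.

32/81 (substitutes)


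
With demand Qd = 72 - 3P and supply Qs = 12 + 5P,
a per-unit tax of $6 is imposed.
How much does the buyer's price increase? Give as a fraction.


With a per-unit tax, the buyer's price increase depends on relative slopes.
Supply slope: d = 5, Demand slope: b = 3
Buyer's price increase = d * tax / (b + d)
= 5 * 6 / (3 + 5)
= 30 / 8 = 15/4

15/4


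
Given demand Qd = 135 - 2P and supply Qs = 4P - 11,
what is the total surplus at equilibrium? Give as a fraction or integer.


Find equilibrium: 135 - 2P = 4P - 11
135 + 11 = 6P
P* = 146/6 = 73/3
Q* = 4*73/3 - 11 = 259/3
Inverse demand: P = 135/2 - Q/2, so P_max = 135/2
Inverse supply: P = 11/4 + Q/4, so P_min = 11/4
CS = (1/2) * 259/3 * (135/2 - 73/3) = 67081/36
PS = (1/2) * 259/3 * (73/3 - 11/4) = 67081/72
TS = CS + PS = 67081/36 + 67081/72 = 67081/24

67081/24


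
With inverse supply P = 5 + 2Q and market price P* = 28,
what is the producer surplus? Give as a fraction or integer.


Minimum supply price (at Q=0): P_min = 5
Quantity supplied at P* = 28:
Q* = (28 - 5)/2 = 23/2
PS = (1/2) * Q* * (P* - P_min)
PS = (1/2) * 23/2 * (28 - 5)
PS = (1/2) * 23/2 * 23 = 529/4

529/4


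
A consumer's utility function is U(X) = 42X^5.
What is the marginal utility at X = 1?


MU = dU/dX = 42*5*X^(5-1)
MU = 210*X^4
At X = 1:
MU = 210 * 1^4
MU = 210 * 1 = 210

210


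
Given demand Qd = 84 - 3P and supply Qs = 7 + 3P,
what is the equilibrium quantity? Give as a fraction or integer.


First find equilibrium price:
84 - 3P = 7 + 3P
P* = 77/6 = 77/6
Then substitute into demand:
Q* = 84 - 3 * 77/6 = 91/2

91/2


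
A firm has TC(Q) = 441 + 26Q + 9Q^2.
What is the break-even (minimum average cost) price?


AC(Q) = 441/Q + 26 + 9Q
To minimize: dAC/dQ = -441/Q^2 + 9 = 0
Q^2 = 441/9 = 49
Q* = 7
Min AC = 441/7 + 26 + 9*7
Min AC = 63 + 26 + 63 = 152

152


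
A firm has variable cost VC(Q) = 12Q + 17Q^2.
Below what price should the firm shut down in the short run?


AVC(Q) = VC(Q)/Q = 12 + 17Q
AVC is increasing in Q, so minimum AVC is at Q -> 0+.
Min AVC = 12
The firm should shut down if P < 12.

12


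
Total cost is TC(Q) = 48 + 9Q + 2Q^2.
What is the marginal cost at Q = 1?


MC = dTC/dQ = 9 + 2*2*Q
At Q = 1:
MC = 9 + 4*1
MC = 9 + 4 = 13

13


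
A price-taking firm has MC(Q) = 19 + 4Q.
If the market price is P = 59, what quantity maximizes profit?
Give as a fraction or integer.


In perfect competition, profit is maximized where P = MC.
59 = 19 + 4Q
40 = 4Q
Q* = 40/4 = 10

10


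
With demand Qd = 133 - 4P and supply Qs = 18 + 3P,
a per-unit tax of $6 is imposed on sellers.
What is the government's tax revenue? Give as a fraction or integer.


With tax on sellers, new supply: Qs' = 18 + 3(P - 6)
= 0 + 3P
New equilibrium quantity:
Q_new = 57
Tax revenue = tax * Q_new = 6 * 57 = 342

342


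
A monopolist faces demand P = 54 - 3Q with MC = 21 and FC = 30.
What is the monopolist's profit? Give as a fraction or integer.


MR = MC: 54 - 6Q = 21
Q* = 11/2
P* = 54 - 3*11/2 = 75/2
Profit = (P* - MC)*Q* - FC
= (75/2 - 21)*11/2 - 30
= 33/2*11/2 - 30
= 363/4 - 30 = 243/4

243/4


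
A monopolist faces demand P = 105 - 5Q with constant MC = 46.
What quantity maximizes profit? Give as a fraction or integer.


TR = P*Q = (105 - 5Q)Q = 105Q - 5Q^2
MR = dTR/dQ = 105 - 10Q
Set MR = MC:
105 - 10Q = 46
59 = 10Q
Q* = 59/10 = 59/10

59/10


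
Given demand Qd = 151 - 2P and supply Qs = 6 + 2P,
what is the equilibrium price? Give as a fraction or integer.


At equilibrium, Qd = Qs.
151 - 2P = 6 + 2P
151 - 6 = 2P + 2P
145 = 4P
P* = 145/4 = 145/4

145/4


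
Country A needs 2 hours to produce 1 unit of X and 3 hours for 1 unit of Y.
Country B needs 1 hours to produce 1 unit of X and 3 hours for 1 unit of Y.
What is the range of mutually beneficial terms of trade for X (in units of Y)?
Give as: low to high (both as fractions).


Opportunity cost of X for Country A = hours_X / hours_Y = 2/3 = 2/3 units of Y
Opportunity cost of X for Country B = hours_X / hours_Y = 1/3 = 1/3 units of Y
Terms of trade must be between the two opportunity costs.
Range: 1/3 to 2/3

1/3 to 2/3


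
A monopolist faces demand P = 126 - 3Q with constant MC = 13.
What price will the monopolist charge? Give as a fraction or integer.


MR = 126 - 6Q
Set MR = MC: 126 - 6Q = 13
Q* = 113/6
Substitute into demand:
P* = 126 - 3*113/6 = 139/2

139/2


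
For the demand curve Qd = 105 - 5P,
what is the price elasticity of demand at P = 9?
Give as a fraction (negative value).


dQ/dP = -5
At P = 9: Q = 105 - 5*9 = 60
E = (dQ/dP)(P/Q) = (-5)(9/60) = -3/4

-3/4


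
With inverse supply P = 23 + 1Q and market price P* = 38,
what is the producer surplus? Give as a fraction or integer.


Minimum supply price (at Q=0): P_min = 23
Quantity supplied at P* = 38:
Q* = (38 - 23)/1 = 15
PS = (1/2) * Q* * (P* - P_min)
PS = (1/2) * 15 * (38 - 23)
PS = (1/2) * 15 * 15 = 225/2

225/2


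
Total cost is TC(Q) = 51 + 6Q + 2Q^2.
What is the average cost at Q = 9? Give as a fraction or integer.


TC(9) = 51 + 6*9 + 2*9^2
TC(9) = 51 + 54 + 162 = 267
AC = TC/Q = 267/9 = 89/3

89/3


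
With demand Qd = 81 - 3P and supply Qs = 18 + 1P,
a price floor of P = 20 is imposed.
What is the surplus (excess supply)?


At P = 20:
Qd = 81 - 3*20 = 21
Qs = 18 + 1*20 = 38
Surplus = Qs - Qd = 38 - 21 = 17

17


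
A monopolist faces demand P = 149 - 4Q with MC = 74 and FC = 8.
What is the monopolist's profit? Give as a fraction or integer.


MR = MC: 149 - 8Q = 74
Q* = 75/8
P* = 149 - 4*75/8 = 223/2
Profit = (P* - MC)*Q* - FC
= (223/2 - 74)*75/8 - 8
= 75/2*75/8 - 8
= 5625/16 - 8 = 5497/16

5497/16


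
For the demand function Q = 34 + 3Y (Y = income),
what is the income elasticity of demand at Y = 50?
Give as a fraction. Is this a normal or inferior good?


dQ/dY = 3
At Y = 50: Q = 34 + 3*50 = 184
Ey = (dQ/dY)(Y/Q) = 3 * 50 / 184 = 75/92
Since Ey > 0, this is a normal good.

75/92 (normal good)


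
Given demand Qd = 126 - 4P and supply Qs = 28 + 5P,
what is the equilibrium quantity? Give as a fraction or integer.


First find equilibrium price:
126 - 4P = 28 + 5P
P* = 98/9 = 98/9
Then substitute into demand:
Q* = 126 - 4 * 98/9 = 742/9

742/9


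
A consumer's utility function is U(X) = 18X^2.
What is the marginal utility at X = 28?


MU = dU/dX = 18*2*X^(2-1)
MU = 36*X^1
At X = 28:
MU = 36 * 28^1
MU = 36 * 28 = 1008

1008


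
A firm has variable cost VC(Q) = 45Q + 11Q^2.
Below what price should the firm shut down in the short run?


AVC(Q) = VC(Q)/Q = 45 + 11Q
AVC is increasing in Q, so minimum AVC is at Q -> 0+.
Min AVC = 45
The firm should shut down if P < 45.

45


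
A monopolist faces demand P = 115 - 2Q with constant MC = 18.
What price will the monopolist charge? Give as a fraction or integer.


MR = 115 - 4Q
Set MR = MC: 115 - 4Q = 18
Q* = 97/4
Substitute into demand:
P* = 115 - 2*97/4 = 133/2

133/2


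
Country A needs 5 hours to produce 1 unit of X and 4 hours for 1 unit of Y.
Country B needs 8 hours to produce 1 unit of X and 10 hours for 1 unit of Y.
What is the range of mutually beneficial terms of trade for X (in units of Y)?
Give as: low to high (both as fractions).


Opportunity cost of X for Country A = hours_X / hours_Y = 5/4 = 5/4 units of Y
Opportunity cost of X for Country B = hours_X / hours_Y = 8/10 = 4/5 units of Y
Terms of trade must be between the two opportunity costs.
Range: 4/5 to 5/4

4/5 to 5/4


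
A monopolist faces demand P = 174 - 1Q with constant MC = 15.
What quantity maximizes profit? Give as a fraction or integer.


TR = P*Q = (174 - 1Q)Q = 174Q - 1Q^2
MR = dTR/dQ = 174 - 2Q
Set MR = MC:
174 - 2Q = 15
159 = 2Q
Q* = 159/2 = 159/2

159/2


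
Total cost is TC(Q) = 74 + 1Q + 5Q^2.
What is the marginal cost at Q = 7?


MC = dTC/dQ = 1 + 2*5*Q
At Q = 7:
MC = 1 + 10*7
MC = 1 + 70 = 71

71


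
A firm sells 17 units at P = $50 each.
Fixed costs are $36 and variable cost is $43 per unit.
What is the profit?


Total Revenue = P * Q = 50 * 17 = $850
Total Cost = FC + VC*Q = 36 + 43*17 = $767
Profit = TR - TC = 850 - 767 = $83

$83


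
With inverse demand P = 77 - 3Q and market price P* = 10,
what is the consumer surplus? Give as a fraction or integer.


Maximum willingness to pay (at Q=0): P_max = 77
Quantity demanded at P* = 10:
Q* = (77 - 10)/3 = 67/3
CS = (1/2) * Q* * (P_max - P*)
CS = (1/2) * 67/3 * (77 - 10)
CS = (1/2) * 67/3 * 67 = 4489/6

4489/6


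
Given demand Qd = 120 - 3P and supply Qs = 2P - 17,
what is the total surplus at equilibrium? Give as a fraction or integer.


Find equilibrium: 120 - 3P = 2P - 17
120 + 17 = 5P
P* = 137/5 = 137/5
Q* = 2*137/5 - 17 = 189/5
Inverse demand: P = 40 - Q/3, so P_max = 40
Inverse supply: P = 17/2 + Q/2, so P_min = 17/2
CS = (1/2) * 189/5 * (40 - 137/5) = 11907/50
PS = (1/2) * 189/5 * (137/5 - 17/2) = 35721/100
TS = CS + PS = 11907/50 + 35721/100 = 11907/20

11907/20


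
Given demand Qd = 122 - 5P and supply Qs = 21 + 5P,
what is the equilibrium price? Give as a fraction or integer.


At equilibrium, Qd = Qs.
122 - 5P = 21 + 5P
122 - 21 = 5P + 5P
101 = 10P
P* = 101/10 = 101/10

101/10


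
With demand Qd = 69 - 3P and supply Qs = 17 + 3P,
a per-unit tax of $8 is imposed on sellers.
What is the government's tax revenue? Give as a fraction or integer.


With tax on sellers, new supply: Qs' = 17 + 3(P - 8)
= 3P - 7
New equilibrium quantity:
Q_new = 31
Tax revenue = tax * Q_new = 8 * 31 = 248

248


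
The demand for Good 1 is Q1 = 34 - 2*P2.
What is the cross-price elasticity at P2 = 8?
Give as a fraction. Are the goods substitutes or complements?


dQ1/dP2 = -2
At P2 = 8: Q1 = 34 - 2*8 = 18
Exy = (dQ1/dP2)(P2/Q1) = -2 * 8 / 18 = -8/9
Since Exy < 0, the goods are complements.

-8/9 (complements)


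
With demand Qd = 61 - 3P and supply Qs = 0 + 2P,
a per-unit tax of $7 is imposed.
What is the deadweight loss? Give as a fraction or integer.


Pre-tax equilibrium quantity: Q* = 122/5
Post-tax equilibrium quantity: Q_tax = 16
Reduction in quantity: Q* - Q_tax = 42/5
DWL = (1/2) * tax * (Q* - Q_tax)
DWL = (1/2) * 7 * 42/5 = 147/5

147/5


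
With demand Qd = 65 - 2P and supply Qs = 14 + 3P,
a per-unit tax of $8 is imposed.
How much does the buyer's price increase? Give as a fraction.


With a per-unit tax, the buyer's price increase depends on relative slopes.
Supply slope: d = 3, Demand slope: b = 2
Buyer's price increase = d * tax / (b + d)
= 3 * 8 / (2 + 3)
= 24 / 5 = 24/5

24/5


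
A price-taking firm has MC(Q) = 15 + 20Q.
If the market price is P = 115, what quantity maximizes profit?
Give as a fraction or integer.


In perfect competition, profit is maximized where P = MC.
115 = 15 + 20Q
100 = 20Q
Q* = 100/20 = 5

5


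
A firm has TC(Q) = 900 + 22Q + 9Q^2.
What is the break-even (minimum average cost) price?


AC(Q) = 900/Q + 22 + 9Q
To minimize: dAC/dQ = -900/Q^2 + 9 = 0
Q^2 = 900/9 = 100
Q* = 10
Min AC = 900/10 + 22 + 9*10
Min AC = 90 + 22 + 90 = 202

202


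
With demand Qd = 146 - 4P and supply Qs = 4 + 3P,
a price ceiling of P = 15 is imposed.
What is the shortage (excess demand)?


At P = 15:
Qd = 146 - 4*15 = 86
Qs = 4 + 3*15 = 49
Shortage = Qd - Qs = 86 - 49 = 37

37


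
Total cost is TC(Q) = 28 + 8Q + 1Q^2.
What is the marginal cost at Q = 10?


MC = dTC/dQ = 8 + 2*1*Q
At Q = 10:
MC = 8 + 2*10
MC = 8 + 20 = 28

28


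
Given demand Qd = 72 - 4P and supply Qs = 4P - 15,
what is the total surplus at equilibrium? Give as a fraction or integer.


Find equilibrium: 72 - 4P = 4P - 15
72 + 15 = 8P
P* = 87/8 = 87/8
Q* = 4*87/8 - 15 = 57/2
Inverse demand: P = 18 - Q/4, so P_max = 18
Inverse supply: P = 15/4 + Q/4, so P_min = 15/4
CS = (1/2) * 57/2 * (18 - 87/8) = 3249/32
PS = (1/2) * 57/2 * (87/8 - 15/4) = 3249/32
TS = CS + PS = 3249/32 + 3249/32 = 3249/16

3249/16


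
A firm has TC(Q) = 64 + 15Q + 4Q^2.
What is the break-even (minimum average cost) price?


AC(Q) = 64/Q + 15 + 4Q
To minimize: dAC/dQ = -64/Q^2 + 4 = 0
Q^2 = 64/4 = 16
Q* = 4
Min AC = 64/4 + 15 + 4*4
Min AC = 16 + 15 + 16 = 47

47


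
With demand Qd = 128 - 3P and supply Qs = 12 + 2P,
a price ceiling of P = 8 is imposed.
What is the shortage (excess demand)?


At P = 8:
Qd = 128 - 3*8 = 104
Qs = 12 + 2*8 = 28
Shortage = Qd - Qs = 104 - 28 = 76

76


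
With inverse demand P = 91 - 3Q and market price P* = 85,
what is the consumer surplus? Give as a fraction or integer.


Maximum willingness to pay (at Q=0): P_max = 91
Quantity demanded at P* = 85:
Q* = (91 - 85)/3 = 2
CS = (1/2) * Q* * (P_max - P*)
CS = (1/2) * 2 * (91 - 85)
CS = (1/2) * 2 * 6 = 6

6


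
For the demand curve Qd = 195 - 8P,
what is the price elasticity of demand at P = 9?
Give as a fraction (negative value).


dQ/dP = -8
At P = 9: Q = 195 - 8*9 = 123
E = (dQ/dP)(P/Q) = (-8)(9/123) = -24/41

-24/41


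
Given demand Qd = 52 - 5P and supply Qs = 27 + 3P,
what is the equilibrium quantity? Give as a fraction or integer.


First find equilibrium price:
52 - 5P = 27 + 3P
P* = 25/8 = 25/8
Then substitute into demand:
Q* = 52 - 5 * 25/8 = 291/8

291/8


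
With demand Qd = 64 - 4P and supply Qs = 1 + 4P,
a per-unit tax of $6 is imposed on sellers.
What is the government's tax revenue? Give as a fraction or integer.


With tax on sellers, new supply: Qs' = 1 + 4(P - 6)
= 4P - 23
New equilibrium quantity:
Q_new = 41/2
Tax revenue = tax * Q_new = 6 * 41/2 = 123

123


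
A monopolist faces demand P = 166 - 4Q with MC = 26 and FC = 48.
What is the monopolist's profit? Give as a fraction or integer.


MR = MC: 166 - 8Q = 26
Q* = 35/2
P* = 166 - 4*35/2 = 96
Profit = (P* - MC)*Q* - FC
= (96 - 26)*35/2 - 48
= 70*35/2 - 48
= 1225 - 48 = 1177

1177


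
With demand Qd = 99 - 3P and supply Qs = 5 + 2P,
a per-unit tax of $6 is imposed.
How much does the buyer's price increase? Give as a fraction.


With a per-unit tax, the buyer's price increase depends on relative slopes.
Supply slope: d = 2, Demand slope: b = 3
Buyer's price increase = d * tax / (b + d)
= 2 * 6 / (3 + 2)
= 12 / 5 = 12/5

12/5


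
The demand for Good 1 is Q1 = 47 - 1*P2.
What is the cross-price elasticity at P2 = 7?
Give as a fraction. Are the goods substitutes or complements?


dQ1/dP2 = -1
At P2 = 7: Q1 = 47 - 1*7 = 40
Exy = (dQ1/dP2)(P2/Q1) = -1 * 7 / 40 = -7/40
Since Exy < 0, the goods are complements.

-7/40 (complements)


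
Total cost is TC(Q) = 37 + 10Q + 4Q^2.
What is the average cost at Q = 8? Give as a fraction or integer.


TC(8) = 37 + 10*8 + 4*8^2
TC(8) = 37 + 80 + 256 = 373
AC = TC/Q = 373/8 = 373/8

373/8


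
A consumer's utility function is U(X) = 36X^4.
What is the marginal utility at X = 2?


MU = dU/dX = 36*4*X^(4-1)
MU = 144*X^3
At X = 2:
MU = 144 * 2^3
MU = 144 * 8 = 1152

1152


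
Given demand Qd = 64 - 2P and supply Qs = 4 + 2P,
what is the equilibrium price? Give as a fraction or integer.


At equilibrium, Qd = Qs.
64 - 2P = 4 + 2P
64 - 4 = 2P + 2P
60 = 4P
P* = 60/4 = 15

15


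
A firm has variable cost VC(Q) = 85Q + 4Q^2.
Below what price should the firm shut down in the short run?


AVC(Q) = VC(Q)/Q = 85 + 4Q
AVC is increasing in Q, so minimum AVC is at Q -> 0+.
Min AVC = 85
The firm should shut down if P < 85.

85


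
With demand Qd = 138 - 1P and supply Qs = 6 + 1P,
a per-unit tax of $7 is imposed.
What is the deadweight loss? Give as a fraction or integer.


Pre-tax equilibrium quantity: Q* = 72
Post-tax equilibrium quantity: Q_tax = 137/2
Reduction in quantity: Q* - Q_tax = 7/2
DWL = (1/2) * tax * (Q* - Q_tax)
DWL = (1/2) * 7 * 7/2 = 49/4

49/4


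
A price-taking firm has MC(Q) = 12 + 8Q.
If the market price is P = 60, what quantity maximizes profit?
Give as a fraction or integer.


In perfect competition, profit is maximized where P = MC.
60 = 12 + 8Q
48 = 8Q
Q* = 48/8 = 6

6


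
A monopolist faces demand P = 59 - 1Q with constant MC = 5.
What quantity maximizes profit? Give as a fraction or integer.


TR = P*Q = (59 - 1Q)Q = 59Q - 1Q^2
MR = dTR/dQ = 59 - 2Q
Set MR = MC:
59 - 2Q = 5
54 = 2Q
Q* = 54/2 = 27

27


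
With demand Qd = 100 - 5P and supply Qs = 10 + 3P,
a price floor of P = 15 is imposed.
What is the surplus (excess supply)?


At P = 15:
Qd = 100 - 5*15 = 25
Qs = 10 + 3*15 = 55
Surplus = Qs - Qd = 55 - 25 = 30

30


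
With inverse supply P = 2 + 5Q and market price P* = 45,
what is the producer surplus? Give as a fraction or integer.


Minimum supply price (at Q=0): P_min = 2
Quantity supplied at P* = 45:
Q* = (45 - 2)/5 = 43/5
PS = (1/2) * Q* * (P* - P_min)
PS = (1/2) * 43/5 * (45 - 2)
PS = (1/2) * 43/5 * 43 = 1849/10

1849/10


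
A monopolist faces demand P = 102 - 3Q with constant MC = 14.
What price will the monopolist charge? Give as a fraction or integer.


MR = 102 - 6Q
Set MR = MC: 102 - 6Q = 14
Q* = 44/3
Substitute into demand:
P* = 102 - 3*44/3 = 58

58


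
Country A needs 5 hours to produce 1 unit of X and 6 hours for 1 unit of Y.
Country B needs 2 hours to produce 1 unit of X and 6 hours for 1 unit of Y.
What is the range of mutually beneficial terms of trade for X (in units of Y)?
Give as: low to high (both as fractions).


Opportunity cost of X for Country A = hours_X / hours_Y = 5/6 = 5/6 units of Y
Opportunity cost of X for Country B = hours_X / hours_Y = 2/6 = 1/3 units of Y
Terms of trade must be between the two opportunity costs.
Range: 1/3 to 5/6

1/3 to 5/6


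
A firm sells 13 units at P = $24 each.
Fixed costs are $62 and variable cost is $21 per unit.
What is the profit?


Total Revenue = P * Q = 24 * 13 = $312
Total Cost = FC + VC*Q = 62 + 21*13 = $335
Profit = TR - TC = 312 - 335 = $-23

$-23


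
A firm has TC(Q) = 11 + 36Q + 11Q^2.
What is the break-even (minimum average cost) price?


AC(Q) = 11/Q + 36 + 11Q
To minimize: dAC/dQ = -11/Q^2 + 11 = 0
Q^2 = 11/11 = 1
Q* = 1
Min AC = 11/1 + 36 + 11*1
Min AC = 11 + 36 + 11 = 58

58


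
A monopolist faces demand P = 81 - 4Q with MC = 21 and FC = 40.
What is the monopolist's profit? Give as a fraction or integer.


MR = MC: 81 - 8Q = 21
Q* = 15/2
P* = 81 - 4*15/2 = 51
Profit = (P* - MC)*Q* - FC
= (51 - 21)*15/2 - 40
= 30*15/2 - 40
= 225 - 40 = 185

185


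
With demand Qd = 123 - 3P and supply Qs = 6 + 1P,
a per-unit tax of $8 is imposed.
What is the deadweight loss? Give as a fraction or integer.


Pre-tax equilibrium quantity: Q* = 141/4
Post-tax equilibrium quantity: Q_tax = 117/4
Reduction in quantity: Q* - Q_tax = 6
DWL = (1/2) * tax * (Q* - Q_tax)
DWL = (1/2) * 8 * 6 = 24

24


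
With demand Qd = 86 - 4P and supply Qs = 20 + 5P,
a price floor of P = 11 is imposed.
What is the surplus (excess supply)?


At P = 11:
Qd = 86 - 4*11 = 42
Qs = 20 + 5*11 = 75
Surplus = Qs - Qd = 75 - 42 = 33

33


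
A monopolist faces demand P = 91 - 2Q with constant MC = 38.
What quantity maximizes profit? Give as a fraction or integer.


TR = P*Q = (91 - 2Q)Q = 91Q - 2Q^2
MR = dTR/dQ = 91 - 4Q
Set MR = MC:
91 - 4Q = 38
53 = 4Q
Q* = 53/4 = 53/4

53/4


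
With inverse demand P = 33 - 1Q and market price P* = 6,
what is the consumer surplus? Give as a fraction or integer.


Maximum willingness to pay (at Q=0): P_max = 33
Quantity demanded at P* = 6:
Q* = (33 - 6)/1 = 27
CS = (1/2) * Q* * (P_max - P*)
CS = (1/2) * 27 * (33 - 6)
CS = (1/2) * 27 * 27 = 729/2

729/2


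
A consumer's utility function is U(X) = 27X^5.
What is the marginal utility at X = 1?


MU = dU/dX = 27*5*X^(5-1)
MU = 135*X^4
At X = 1:
MU = 135 * 1^4
MU = 135 * 1 = 135

135


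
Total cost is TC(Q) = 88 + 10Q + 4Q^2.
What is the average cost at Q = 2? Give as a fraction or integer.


TC(2) = 88 + 10*2 + 4*2^2
TC(2) = 88 + 20 + 16 = 124
AC = TC/Q = 124/2 = 62

62


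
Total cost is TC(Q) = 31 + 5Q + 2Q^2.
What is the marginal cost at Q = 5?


MC = dTC/dQ = 5 + 2*2*Q
At Q = 5:
MC = 5 + 4*5
MC = 5 + 20 = 25

25


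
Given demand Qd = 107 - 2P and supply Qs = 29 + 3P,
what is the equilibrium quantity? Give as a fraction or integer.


First find equilibrium price:
107 - 2P = 29 + 3P
P* = 78/5 = 78/5
Then substitute into demand:
Q* = 107 - 2 * 78/5 = 379/5

379/5


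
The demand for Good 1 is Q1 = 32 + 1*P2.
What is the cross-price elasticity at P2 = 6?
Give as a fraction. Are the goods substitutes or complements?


dQ1/dP2 = 1
At P2 = 6: Q1 = 32 + 1*6 = 38
Exy = (dQ1/dP2)(P2/Q1) = 1 * 6 / 38 = 3/19
Since Exy > 0, the goods are substitutes.

3/19 (substitutes)


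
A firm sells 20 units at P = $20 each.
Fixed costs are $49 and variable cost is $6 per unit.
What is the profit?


Total Revenue = P * Q = 20 * 20 = $400
Total Cost = FC + VC*Q = 49 + 6*20 = $169
Profit = TR - TC = 400 - 169 = $231

$231


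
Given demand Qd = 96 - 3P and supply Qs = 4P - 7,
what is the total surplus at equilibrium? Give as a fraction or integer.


Find equilibrium: 96 - 3P = 4P - 7
96 + 7 = 7P
P* = 103/7 = 103/7
Q* = 4*103/7 - 7 = 363/7
Inverse demand: P = 32 - Q/3, so P_max = 32
Inverse supply: P = 7/4 + Q/4, so P_min = 7/4
CS = (1/2) * 363/7 * (32 - 103/7) = 43923/98
PS = (1/2) * 363/7 * (103/7 - 7/4) = 131769/392
TS = CS + PS = 43923/98 + 131769/392 = 43923/56

43923/56


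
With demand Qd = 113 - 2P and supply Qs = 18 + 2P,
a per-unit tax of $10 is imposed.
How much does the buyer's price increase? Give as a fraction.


With a per-unit tax, the buyer's price increase depends on relative slopes.
Supply slope: d = 2, Demand slope: b = 2
Buyer's price increase = d * tax / (b + d)
= 2 * 10 / (2 + 2)
= 20 / 4 = 5

5


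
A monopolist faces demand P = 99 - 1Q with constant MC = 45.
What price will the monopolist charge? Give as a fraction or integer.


MR = 99 - 2Q
Set MR = MC: 99 - 2Q = 45
Q* = 27
Substitute into demand:
P* = 99 - 1*27 = 72

72


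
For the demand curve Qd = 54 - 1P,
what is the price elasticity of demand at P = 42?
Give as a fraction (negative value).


dQ/dP = -1
At P = 42: Q = 54 - 1*42 = 12
E = (dQ/dP)(P/Q) = (-1)(42/12) = -7/2

-7/2


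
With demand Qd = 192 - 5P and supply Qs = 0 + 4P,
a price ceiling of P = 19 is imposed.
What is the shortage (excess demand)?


At P = 19:
Qd = 192 - 5*19 = 97
Qs = 0 + 4*19 = 76
Shortage = Qd - Qs = 97 - 76 = 21

21


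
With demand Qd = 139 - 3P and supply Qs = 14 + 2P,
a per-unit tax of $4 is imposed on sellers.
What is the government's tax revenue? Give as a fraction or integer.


With tax on sellers, new supply: Qs' = 14 + 2(P - 4)
= 6 + 2P
New equilibrium quantity:
Q_new = 296/5
Tax revenue = tax * Q_new = 4 * 296/5 = 1184/5

1184/5


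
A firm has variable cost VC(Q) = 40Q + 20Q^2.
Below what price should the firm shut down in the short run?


AVC(Q) = VC(Q)/Q = 40 + 20Q
AVC is increasing in Q, so minimum AVC is at Q -> 0+.
Min AVC = 40
The firm should shut down if P < 40.

40


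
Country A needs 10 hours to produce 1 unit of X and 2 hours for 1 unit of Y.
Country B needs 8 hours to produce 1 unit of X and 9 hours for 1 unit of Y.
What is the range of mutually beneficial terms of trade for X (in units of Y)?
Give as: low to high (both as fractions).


Opportunity cost of X for Country A = hours_X / hours_Y = 10/2 = 5 units of Y
Opportunity cost of X for Country B = hours_X / hours_Y = 8/9 = 8/9 units of Y
Terms of trade must be between the two opportunity costs.
Range: 8/9 to 5

8/9 to 5


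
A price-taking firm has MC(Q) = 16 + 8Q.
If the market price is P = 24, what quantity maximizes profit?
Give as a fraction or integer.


In perfect competition, profit is maximized where P = MC.
24 = 16 + 8Q
8 = 8Q
Q* = 8/8 = 1

1


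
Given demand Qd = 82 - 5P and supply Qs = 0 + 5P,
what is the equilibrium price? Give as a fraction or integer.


At equilibrium, Qd = Qs.
82 - 5P = 0 + 5P
82 - 0 = 5P + 5P
82 = 10P
P* = 82/10 = 41/5

41/5


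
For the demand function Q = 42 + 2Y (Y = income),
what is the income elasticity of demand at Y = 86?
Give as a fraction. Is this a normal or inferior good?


dQ/dY = 2
At Y = 86: Q = 42 + 2*86 = 214
Ey = (dQ/dY)(Y/Q) = 2 * 86 / 214 = 86/107
Since Ey > 0, this is a normal good.

86/107 (normal good)


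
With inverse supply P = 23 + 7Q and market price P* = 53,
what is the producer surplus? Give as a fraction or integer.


Minimum supply price (at Q=0): P_min = 23
Quantity supplied at P* = 53:
Q* = (53 - 23)/7 = 30/7
PS = (1/2) * Q* * (P* - P_min)
PS = (1/2) * 30/7 * (53 - 23)
PS = (1/2) * 30/7 * 30 = 450/7

450/7


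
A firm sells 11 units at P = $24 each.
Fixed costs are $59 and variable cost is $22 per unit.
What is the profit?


Total Revenue = P * Q = 24 * 11 = $264
Total Cost = FC + VC*Q = 59 + 22*11 = $301
Profit = TR - TC = 264 - 301 = $-37

$-37


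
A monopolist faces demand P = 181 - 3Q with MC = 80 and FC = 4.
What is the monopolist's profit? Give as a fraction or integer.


MR = MC: 181 - 6Q = 80
Q* = 101/6
P* = 181 - 3*101/6 = 261/2
Profit = (P* - MC)*Q* - FC
= (261/2 - 80)*101/6 - 4
= 101/2*101/6 - 4
= 10201/12 - 4 = 10153/12

10153/12


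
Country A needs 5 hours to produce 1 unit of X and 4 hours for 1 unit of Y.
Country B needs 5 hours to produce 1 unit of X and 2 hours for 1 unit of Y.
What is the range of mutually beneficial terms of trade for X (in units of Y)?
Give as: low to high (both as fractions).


Opportunity cost of X for Country A = hours_X / hours_Y = 5/4 = 5/4 units of Y
Opportunity cost of X for Country B = hours_X / hours_Y = 5/2 = 5/2 units of Y
Terms of trade must be between the two opportunity costs.
Range: 5/4 to 5/2

5/4 to 5/2


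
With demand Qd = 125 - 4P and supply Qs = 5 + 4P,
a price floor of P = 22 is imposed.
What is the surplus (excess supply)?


At P = 22:
Qd = 125 - 4*22 = 37
Qs = 5 + 4*22 = 93
Surplus = Qs - Qd = 93 - 37 = 56

56


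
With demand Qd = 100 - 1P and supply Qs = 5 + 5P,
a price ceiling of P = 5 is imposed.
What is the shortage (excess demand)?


At P = 5:
Qd = 100 - 1*5 = 95
Qs = 5 + 5*5 = 30
Shortage = Qd - Qs = 95 - 30 = 65

65


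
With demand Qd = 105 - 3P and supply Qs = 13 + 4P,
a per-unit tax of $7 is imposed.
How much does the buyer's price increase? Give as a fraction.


With a per-unit tax, the buyer's price increase depends on relative slopes.
Supply slope: d = 4, Demand slope: b = 3
Buyer's price increase = d * tax / (b + d)
= 4 * 7 / (3 + 4)
= 28 / 7 = 4

4


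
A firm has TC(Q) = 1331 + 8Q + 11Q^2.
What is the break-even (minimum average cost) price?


AC(Q) = 1331/Q + 8 + 11Q
To minimize: dAC/dQ = -1331/Q^2 + 11 = 0
Q^2 = 1331/11 = 121
Q* = 11
Min AC = 1331/11 + 8 + 11*11
Min AC = 121 + 8 + 121 = 250

250


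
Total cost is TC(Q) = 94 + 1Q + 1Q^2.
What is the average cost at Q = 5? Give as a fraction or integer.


TC(5) = 94 + 1*5 + 1*5^2
TC(5) = 94 + 5 + 25 = 124
AC = TC/Q = 124/5 = 124/5

124/5


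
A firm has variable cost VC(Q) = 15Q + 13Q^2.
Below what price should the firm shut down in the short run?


AVC(Q) = VC(Q)/Q = 15 + 13Q
AVC is increasing in Q, so minimum AVC is at Q -> 0+.
Min AVC = 15
The firm should shut down if P < 15.

15


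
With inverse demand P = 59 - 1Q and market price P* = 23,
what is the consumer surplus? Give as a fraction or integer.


Maximum willingness to pay (at Q=0): P_max = 59
Quantity demanded at P* = 23:
Q* = (59 - 23)/1 = 36
CS = (1/2) * Q* * (P_max - P*)
CS = (1/2) * 36 * (59 - 23)
CS = (1/2) * 36 * 36 = 648

648


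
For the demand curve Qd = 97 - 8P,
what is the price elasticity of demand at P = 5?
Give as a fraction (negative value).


dQ/dP = -8
At P = 5: Q = 97 - 8*5 = 57
E = (dQ/dP)(P/Q) = (-8)(5/57) = -40/57

-40/57


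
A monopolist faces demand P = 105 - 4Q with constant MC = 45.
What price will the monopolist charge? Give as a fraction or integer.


MR = 105 - 8Q
Set MR = MC: 105 - 8Q = 45
Q* = 15/2
Substitute into demand:
P* = 105 - 4*15/2 = 75

75


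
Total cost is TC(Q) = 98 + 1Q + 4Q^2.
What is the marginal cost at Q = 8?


MC = dTC/dQ = 1 + 2*4*Q
At Q = 8:
MC = 1 + 8*8
MC = 1 + 64 = 65

65


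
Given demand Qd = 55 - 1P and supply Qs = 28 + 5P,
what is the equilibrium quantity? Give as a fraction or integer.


First find equilibrium price:
55 - 1P = 28 + 5P
P* = 27/6 = 9/2
Then substitute into demand:
Q* = 55 - 1 * 9/2 = 101/2

101/2


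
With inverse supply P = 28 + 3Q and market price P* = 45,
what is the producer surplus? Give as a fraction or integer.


Minimum supply price (at Q=0): P_min = 28
Quantity supplied at P* = 45:
Q* = (45 - 28)/3 = 17/3
PS = (1/2) * Q* * (P* - P_min)
PS = (1/2) * 17/3 * (45 - 28)
PS = (1/2) * 17/3 * 17 = 289/6

289/6


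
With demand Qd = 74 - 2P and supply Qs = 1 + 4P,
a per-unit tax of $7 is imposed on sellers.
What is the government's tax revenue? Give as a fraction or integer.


With tax on sellers, new supply: Qs' = 1 + 4(P - 7)
= 4P - 27
New equilibrium quantity:
Q_new = 121/3
Tax revenue = tax * Q_new = 7 * 121/3 = 847/3

847/3


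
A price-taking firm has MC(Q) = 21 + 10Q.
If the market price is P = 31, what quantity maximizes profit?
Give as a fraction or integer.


In perfect competition, profit is maximized where P = MC.
31 = 21 + 10Q
10 = 10Q
Q* = 10/10 = 1

1


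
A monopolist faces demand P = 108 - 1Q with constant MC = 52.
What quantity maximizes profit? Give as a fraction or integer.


TR = P*Q = (108 - 1Q)Q = 108Q - 1Q^2
MR = dTR/dQ = 108 - 2Q
Set MR = MC:
108 - 2Q = 52
56 = 2Q
Q* = 56/2 = 28

28


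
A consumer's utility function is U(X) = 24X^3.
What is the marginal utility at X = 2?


MU = dU/dX = 24*3*X^(3-1)
MU = 72*X^2
At X = 2:
MU = 72 * 2^2
MU = 72 * 4 = 288

288


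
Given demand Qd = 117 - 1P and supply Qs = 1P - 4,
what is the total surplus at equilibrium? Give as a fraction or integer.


Find equilibrium: 117 - 1P = 1P - 4
117 + 4 = 2P
P* = 121/2 = 121/2
Q* = 1*121/2 - 4 = 113/2
Inverse demand: P = 117 - Q/1, so P_max = 117
Inverse supply: P = 4 + Q/1, so P_min = 4
CS = (1/2) * 113/2 * (117 - 121/2) = 12769/8
PS = (1/2) * 113/2 * (121/2 - 4) = 12769/8
TS = CS + PS = 12769/8 + 12769/8 = 12769/4

12769/4


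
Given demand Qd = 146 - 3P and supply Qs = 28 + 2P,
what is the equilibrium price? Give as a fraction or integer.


At equilibrium, Qd = Qs.
146 - 3P = 28 + 2P
146 - 28 = 3P + 2P
118 = 5P
P* = 118/5 = 118/5

118/5


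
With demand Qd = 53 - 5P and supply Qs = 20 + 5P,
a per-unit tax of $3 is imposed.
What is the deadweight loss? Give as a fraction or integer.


Pre-tax equilibrium quantity: Q* = 73/2
Post-tax equilibrium quantity: Q_tax = 29
Reduction in quantity: Q* - Q_tax = 15/2
DWL = (1/2) * tax * (Q* - Q_tax)
DWL = (1/2) * 3 * 15/2 = 45/4

45/4


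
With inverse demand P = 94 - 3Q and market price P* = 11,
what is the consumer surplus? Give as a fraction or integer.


Maximum willingness to pay (at Q=0): P_max = 94
Quantity demanded at P* = 11:
Q* = (94 - 11)/3 = 83/3
CS = (1/2) * Q* * (P_max - P*)
CS = (1/2) * 83/3 * (94 - 11)
CS = (1/2) * 83/3 * 83 = 6889/6

6889/6


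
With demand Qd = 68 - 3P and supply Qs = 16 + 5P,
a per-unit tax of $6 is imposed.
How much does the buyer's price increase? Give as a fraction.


With a per-unit tax, the buyer's price increase depends on relative slopes.
Supply slope: d = 5, Demand slope: b = 3
Buyer's price increase = d * tax / (b + d)
= 5 * 6 / (3 + 5)
= 30 / 8 = 15/4

15/4


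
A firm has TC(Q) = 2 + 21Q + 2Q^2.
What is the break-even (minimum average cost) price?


AC(Q) = 2/Q + 21 + 2Q
To minimize: dAC/dQ = -2/Q^2 + 2 = 0
Q^2 = 2/2 = 1
Q* = 1
Min AC = 2/1 + 21 + 2*1
Min AC = 2 + 21 + 2 = 25

25


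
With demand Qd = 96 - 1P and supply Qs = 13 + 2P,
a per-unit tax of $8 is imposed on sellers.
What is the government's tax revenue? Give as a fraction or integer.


With tax on sellers, new supply: Qs' = 13 + 2(P - 8)
= 2P - 3
New equilibrium quantity:
Q_new = 63
Tax revenue = tax * Q_new = 8 * 63 = 504

504


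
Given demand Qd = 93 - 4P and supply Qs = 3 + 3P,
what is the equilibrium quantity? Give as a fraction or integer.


First find equilibrium price:
93 - 4P = 3 + 3P
P* = 90/7 = 90/7
Then substitute into demand:
Q* = 93 - 4 * 90/7 = 291/7

291/7


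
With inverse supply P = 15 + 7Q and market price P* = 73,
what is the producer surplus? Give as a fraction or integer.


Minimum supply price (at Q=0): P_min = 15
Quantity supplied at P* = 73:
Q* = (73 - 15)/7 = 58/7
PS = (1/2) * Q* * (P* - P_min)
PS = (1/2) * 58/7 * (73 - 15)
PS = (1/2) * 58/7 * 58 = 1682/7

1682/7


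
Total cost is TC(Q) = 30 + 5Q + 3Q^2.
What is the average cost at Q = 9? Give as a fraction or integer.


TC(9) = 30 + 5*9 + 3*9^2
TC(9) = 30 + 45 + 243 = 318
AC = TC/Q = 318/9 = 106/3

106/3


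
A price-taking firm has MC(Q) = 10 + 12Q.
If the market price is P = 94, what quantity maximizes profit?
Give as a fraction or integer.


In perfect competition, profit is maximized where P = MC.
94 = 10 + 12Q
84 = 12Q
Q* = 84/12 = 7

7


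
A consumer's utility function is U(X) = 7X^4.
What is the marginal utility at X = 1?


MU = dU/dX = 7*4*X^(4-1)
MU = 28*X^3
At X = 1:
MU = 28 * 1^3
MU = 28 * 1 = 28

28


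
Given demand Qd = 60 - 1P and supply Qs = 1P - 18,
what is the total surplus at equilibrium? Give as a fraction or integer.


Find equilibrium: 60 - 1P = 1P - 18
60 + 18 = 2P
P* = 78/2 = 39
Q* = 1*39 - 18 = 21
Inverse demand: P = 60 - Q/1, so P_max = 60
Inverse supply: P = 18 + Q/1, so P_min = 18
CS = (1/2) * 21 * (60 - 39) = 441/2
PS = (1/2) * 21 * (39 - 18) = 441/2
TS = CS + PS = 441/2 + 441/2 = 441

441


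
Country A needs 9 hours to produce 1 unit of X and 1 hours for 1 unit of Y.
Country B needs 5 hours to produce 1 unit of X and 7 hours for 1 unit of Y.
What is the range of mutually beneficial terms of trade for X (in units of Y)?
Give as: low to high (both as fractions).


Opportunity cost of X for Country A = hours_X / hours_Y = 9/1 = 9 units of Y
Opportunity cost of X for Country B = hours_X / hours_Y = 5/7 = 5/7 units of Y
Terms of trade must be between the two opportunity costs.
Range: 5/7 to 9

5/7 to 9


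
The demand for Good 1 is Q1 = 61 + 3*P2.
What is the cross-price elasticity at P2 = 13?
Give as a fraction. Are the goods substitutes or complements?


dQ1/dP2 = 3
At P2 = 13: Q1 = 61 + 3*13 = 100
Exy = (dQ1/dP2)(P2/Q1) = 3 * 13 / 100 = 39/100
Since Exy > 0, the goods are substitutes.

39/100 (substitutes)


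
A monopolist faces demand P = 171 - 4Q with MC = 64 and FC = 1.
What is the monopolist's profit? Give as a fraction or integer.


MR = MC: 171 - 8Q = 64
Q* = 107/8
P* = 171 - 4*107/8 = 235/2
Profit = (P* - MC)*Q* - FC
= (235/2 - 64)*107/8 - 1
= 107/2*107/8 - 1
= 11449/16 - 1 = 11433/16

11433/16


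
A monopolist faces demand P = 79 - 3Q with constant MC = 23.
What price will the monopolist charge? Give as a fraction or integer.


MR = 79 - 6Q
Set MR = MC: 79 - 6Q = 23
Q* = 28/3
Substitute into demand:
P* = 79 - 3*28/3 = 51

51


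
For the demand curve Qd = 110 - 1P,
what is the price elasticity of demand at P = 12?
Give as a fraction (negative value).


dQ/dP = -1
At P = 12: Q = 110 - 1*12 = 98
E = (dQ/dP)(P/Q) = (-1)(12/98) = -6/49

-6/49


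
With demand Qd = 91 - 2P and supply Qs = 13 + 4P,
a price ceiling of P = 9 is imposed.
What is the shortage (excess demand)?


At P = 9:
Qd = 91 - 2*9 = 73
Qs = 13 + 4*9 = 49
Shortage = Qd - Qs = 73 - 49 = 24

24


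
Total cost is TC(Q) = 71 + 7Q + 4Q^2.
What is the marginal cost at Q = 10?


MC = dTC/dQ = 7 + 2*4*Q
At Q = 10:
MC = 7 + 8*10
MC = 7 + 80 = 87

87


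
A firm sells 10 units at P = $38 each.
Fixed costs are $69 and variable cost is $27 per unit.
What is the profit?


Total Revenue = P * Q = 38 * 10 = $380
Total Cost = FC + VC*Q = 69 + 27*10 = $339
Profit = TR - TC = 380 - 339 = $41

$41


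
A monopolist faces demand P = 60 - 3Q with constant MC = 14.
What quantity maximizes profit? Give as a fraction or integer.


TR = P*Q = (60 - 3Q)Q = 60Q - 3Q^2
MR = dTR/dQ = 60 - 6Q
Set MR = MC:
60 - 6Q = 14
46 = 6Q
Q* = 46/6 = 23/3

23/3


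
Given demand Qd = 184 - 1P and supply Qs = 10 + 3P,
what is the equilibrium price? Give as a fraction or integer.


At equilibrium, Qd = Qs.
184 - 1P = 10 + 3P
184 - 10 = 1P + 3P
174 = 4P
P* = 174/4 = 87/2

87/2


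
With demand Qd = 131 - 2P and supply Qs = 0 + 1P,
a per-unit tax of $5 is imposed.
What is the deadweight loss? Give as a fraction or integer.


Pre-tax equilibrium quantity: Q* = 131/3
Post-tax equilibrium quantity: Q_tax = 121/3
Reduction in quantity: Q* - Q_tax = 10/3
DWL = (1/2) * tax * (Q* - Q_tax)
DWL = (1/2) * 5 * 10/3 = 25/3

25/3


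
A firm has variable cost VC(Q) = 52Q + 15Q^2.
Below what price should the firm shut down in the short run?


AVC(Q) = VC(Q)/Q = 52 + 15Q
AVC is increasing in Q, so minimum AVC is at Q -> 0+.
Min AVC = 52
The firm should shut down if P < 52.

52


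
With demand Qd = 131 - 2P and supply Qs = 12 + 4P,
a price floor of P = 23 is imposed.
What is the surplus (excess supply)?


At P = 23:
Qd = 131 - 2*23 = 85
Qs = 12 + 4*23 = 104
Surplus = Qs - Qd = 104 - 85 = 19

19


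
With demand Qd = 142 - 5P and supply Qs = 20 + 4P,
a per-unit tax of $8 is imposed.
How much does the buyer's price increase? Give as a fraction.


With a per-unit tax, the buyer's price increase depends on relative slopes.
Supply slope: d = 4, Demand slope: b = 5
Buyer's price increase = d * tax / (b + d)
= 4 * 8 / (5 + 4)
= 32 / 9 = 32/9

32/9


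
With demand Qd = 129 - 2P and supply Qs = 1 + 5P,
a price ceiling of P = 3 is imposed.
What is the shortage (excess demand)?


At P = 3:
Qd = 129 - 2*3 = 123
Qs = 1 + 5*3 = 16
Shortage = Qd - Qs = 123 - 16 = 107

107


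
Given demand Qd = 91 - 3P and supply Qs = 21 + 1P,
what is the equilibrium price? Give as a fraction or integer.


At equilibrium, Qd = Qs.
91 - 3P = 21 + 1P
91 - 21 = 3P + 1P
70 = 4P
P* = 70/4 = 35/2

35/2


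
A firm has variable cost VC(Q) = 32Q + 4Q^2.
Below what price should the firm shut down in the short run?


AVC(Q) = VC(Q)/Q = 32 + 4Q
AVC is increasing in Q, so minimum AVC is at Q -> 0+.
Min AVC = 32
The firm should shut down if P < 32.

32


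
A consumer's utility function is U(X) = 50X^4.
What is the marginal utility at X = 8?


MU = dU/dX = 50*4*X^(4-1)
MU = 200*X^3
At X = 8:
MU = 200 * 8^3
MU = 200 * 512 = 102400

102400


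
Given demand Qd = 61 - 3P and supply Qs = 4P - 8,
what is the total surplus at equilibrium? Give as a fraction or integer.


Find equilibrium: 61 - 3P = 4P - 8
61 + 8 = 7P
P* = 69/7 = 69/7
Q* = 4*69/7 - 8 = 220/7
Inverse demand: P = 61/3 - Q/3, so P_max = 61/3
Inverse supply: P = 2 + Q/4, so P_min = 2
CS = (1/2) * 220/7 * (61/3 - 69/7) = 24200/147
PS = (1/2) * 220/7 * (69/7 - 2) = 6050/49
TS = CS + PS = 24200/147 + 6050/49 = 6050/21

6050/21


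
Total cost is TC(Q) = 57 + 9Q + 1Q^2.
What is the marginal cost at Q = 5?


MC = dTC/dQ = 9 + 2*1*Q
At Q = 5:
MC = 9 + 2*5
MC = 9 + 10 = 19

19


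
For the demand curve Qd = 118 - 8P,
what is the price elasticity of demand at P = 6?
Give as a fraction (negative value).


dQ/dP = -8
At P = 6: Q = 118 - 8*6 = 70
E = (dQ/dP)(P/Q) = (-8)(6/70) = -24/35

-24/35


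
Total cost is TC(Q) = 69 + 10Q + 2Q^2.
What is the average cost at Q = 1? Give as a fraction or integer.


TC(1) = 69 + 10*1 + 2*1^2
TC(1) = 69 + 10 + 2 = 81
AC = TC/Q = 81/1 = 81

81
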